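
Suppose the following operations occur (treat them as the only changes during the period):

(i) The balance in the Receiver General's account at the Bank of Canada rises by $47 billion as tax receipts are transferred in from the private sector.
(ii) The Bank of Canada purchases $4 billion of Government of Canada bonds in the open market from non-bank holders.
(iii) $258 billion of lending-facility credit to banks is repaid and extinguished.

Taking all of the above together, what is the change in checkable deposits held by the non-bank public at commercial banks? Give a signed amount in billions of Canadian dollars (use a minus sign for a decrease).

Bank of Canada balance sheet:
  Assets:      Securities +$4B, Loans to banks −$258B
  Liabilities: Bank reserves −$301B, Government deposits +$47B
Commercial banking system:
  Assets:      Reserves at CB −$301B
  Liabilities: Checkable deposits −$43B, Borrowings from CB −$258B
So the change in checkable deposits held by the non-bank public at commercial banks is -$43 billion.

-$43 billion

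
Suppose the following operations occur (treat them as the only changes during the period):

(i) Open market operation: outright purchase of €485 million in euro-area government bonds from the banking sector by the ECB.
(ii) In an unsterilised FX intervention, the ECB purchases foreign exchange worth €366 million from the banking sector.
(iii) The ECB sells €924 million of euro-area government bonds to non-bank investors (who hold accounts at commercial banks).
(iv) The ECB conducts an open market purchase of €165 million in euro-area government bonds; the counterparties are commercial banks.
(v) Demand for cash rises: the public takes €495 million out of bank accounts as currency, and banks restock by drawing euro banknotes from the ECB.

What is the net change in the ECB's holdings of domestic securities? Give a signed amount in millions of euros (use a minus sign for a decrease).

ECB balance sheet:
  Assets:      Securities −€274M, Foreign assets +€366M
  Liabilities: Bank reserves −€403M, Currency in circulation +€495M
So the change in the ECB's holdings of domestic securities is -€274 million.

-€274 million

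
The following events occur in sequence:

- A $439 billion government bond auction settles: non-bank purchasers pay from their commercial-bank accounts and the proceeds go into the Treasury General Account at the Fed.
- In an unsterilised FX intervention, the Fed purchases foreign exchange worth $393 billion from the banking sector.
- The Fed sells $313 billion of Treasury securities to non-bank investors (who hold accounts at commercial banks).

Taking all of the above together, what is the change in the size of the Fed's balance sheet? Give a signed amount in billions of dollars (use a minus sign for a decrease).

Government account inflow $439 billion: only the composition of liabilities changes → 0.
FX purchase $393 billion: a Fed asset is acquired → +$393B.
Asset sale (to non-banks) $313 billion: a Fed asset is shed → −$313B.
Net: 0 + 393 − 313 = +$80 billion.

+$80 billion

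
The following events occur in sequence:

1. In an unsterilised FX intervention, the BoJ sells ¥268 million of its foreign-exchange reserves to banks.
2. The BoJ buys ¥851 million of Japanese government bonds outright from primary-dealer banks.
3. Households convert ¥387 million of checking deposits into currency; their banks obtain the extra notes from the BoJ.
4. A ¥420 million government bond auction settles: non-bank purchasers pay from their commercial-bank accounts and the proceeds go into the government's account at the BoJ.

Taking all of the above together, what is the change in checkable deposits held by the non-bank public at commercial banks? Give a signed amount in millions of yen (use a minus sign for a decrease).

BoJ balance sheet:
  Assets:      Securities +¥851M, Foreign assets −¥268M
  Liabilities: Bank reserves −¥224M, Currency in circulation +¥387M, Government deposits +¥420M
Commercial banking system:
  Assets:      Reserves at CB −¥224M, Securities −¥851M, Foreign assets +¥268M
  Liabilities: Checkable deposits −¥807M
So the change in checkable deposits held by the non-bank public at commercial banks is -¥807 million.

-¥807 million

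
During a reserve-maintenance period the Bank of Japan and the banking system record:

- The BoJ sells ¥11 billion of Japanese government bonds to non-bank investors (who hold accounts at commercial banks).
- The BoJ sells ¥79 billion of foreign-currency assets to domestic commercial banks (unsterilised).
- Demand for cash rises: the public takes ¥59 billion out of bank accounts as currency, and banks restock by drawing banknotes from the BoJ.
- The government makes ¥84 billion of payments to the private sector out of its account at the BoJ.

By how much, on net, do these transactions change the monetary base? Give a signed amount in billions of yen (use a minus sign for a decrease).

BoJ balance sheet:
  Assets:      Securities −¥11B, Foreign assets −¥79B
  Liabilities: Bank reserves −¥65B, Currency in circulation +¥59B, Government deposits −¥84B
Commercial banking system:
  Assets:      Reserves at CB −¥65B, Foreign assets +¥79B
  Liabilities: Checkable deposits +¥14B
Monetary base = currency + reserves: +¥59B + (−¥65B) = -¥6 billion.

-¥6 billion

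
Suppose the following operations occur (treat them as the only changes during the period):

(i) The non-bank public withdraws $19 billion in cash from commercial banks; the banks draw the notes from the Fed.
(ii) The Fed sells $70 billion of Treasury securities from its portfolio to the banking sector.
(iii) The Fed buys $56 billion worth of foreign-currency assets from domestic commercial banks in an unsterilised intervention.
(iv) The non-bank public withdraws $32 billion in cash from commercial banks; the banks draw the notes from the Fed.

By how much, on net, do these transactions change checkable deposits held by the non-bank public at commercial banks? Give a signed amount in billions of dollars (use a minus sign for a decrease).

Currency withdrawal $19 billion: non-bank counterparties' bank balances fall → −$19B.
OMO sale (to banks) $70 billion: the counterparty is a bank, so public deposits are unchanged → 0.
FX purchase $56 billion: the counterparty is a bank, so public deposits are unchanged → 0.
Currency withdrawal $32 billion: non-bank counterparties' bank balances fall → −$32B.
Net: −19 + 0 + 0 − 32 = -$51 billion.

-$51 billion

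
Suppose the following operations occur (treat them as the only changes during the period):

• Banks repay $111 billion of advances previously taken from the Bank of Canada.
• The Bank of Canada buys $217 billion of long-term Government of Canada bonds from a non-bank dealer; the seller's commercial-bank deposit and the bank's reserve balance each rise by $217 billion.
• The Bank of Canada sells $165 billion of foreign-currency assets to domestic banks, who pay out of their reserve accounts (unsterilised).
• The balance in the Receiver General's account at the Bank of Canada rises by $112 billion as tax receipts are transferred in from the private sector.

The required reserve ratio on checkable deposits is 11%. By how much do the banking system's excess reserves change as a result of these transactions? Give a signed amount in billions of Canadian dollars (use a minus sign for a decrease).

Discount-window repayment $111 billion: reserves −$111B, deposits 0.
Asset purchase (from non-banks) $217 billion: reserves +$217B, deposits +$217B.
FX sale $165 billion: reserves −$165B, deposits 0.
Government account inflow $112 billion: reserves −$112B, deposits −$112B.
Totals: Δreserves = −$171B, Δdeposits = +$105B.
Δrequired reserves = 11% × +$105B = +$11.55B.
Δexcess reserves = Δreserves − Δrequired = −$171B − (+$11.55B) = -$182.55 billion.

-$182.55 billion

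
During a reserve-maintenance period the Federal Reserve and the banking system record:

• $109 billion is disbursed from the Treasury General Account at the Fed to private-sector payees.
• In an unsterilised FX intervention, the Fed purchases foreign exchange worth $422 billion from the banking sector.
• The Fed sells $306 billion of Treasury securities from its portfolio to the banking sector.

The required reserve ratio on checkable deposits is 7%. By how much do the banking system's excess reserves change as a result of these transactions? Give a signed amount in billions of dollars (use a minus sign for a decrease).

+$217.37 billion

Government spending $109 billion: reserves +$109B, deposits +$109B.
FX purchase $422 billion: reserves +$422B, deposits 0.
OMO sale (to banks) $306 billion: reserves −$306B, deposits 0.
Totals: Δreserves = +$225B, Δdeposits = +$109B.
Δrequired reserves = 7% × +$109B = +$7.63B.
Δexcess reserves = Δreserves − Δrequired = +$225B − (+$7.63B) = +$217.37 billion.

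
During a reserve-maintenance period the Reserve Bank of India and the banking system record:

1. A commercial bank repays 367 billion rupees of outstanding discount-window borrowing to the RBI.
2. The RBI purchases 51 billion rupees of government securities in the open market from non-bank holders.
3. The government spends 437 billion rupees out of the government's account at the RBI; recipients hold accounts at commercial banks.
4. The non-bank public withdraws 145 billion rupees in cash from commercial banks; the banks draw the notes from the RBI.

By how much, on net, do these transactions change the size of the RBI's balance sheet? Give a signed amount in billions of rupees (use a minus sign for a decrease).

-316 billion

Discount-window repayment 367 billion rupees: an RBI asset is shed → −367B.
Asset purchase (from non-banks) 51 billion rupees: an RBI asset is acquired → +51B.
Government spending 437 billion rupees: only the composition of liabilities changes → 0.
Currency withdrawal 145 billion rupees: only the composition of liabilities changes → 0.
Net: −367 + 51 + 0 + 0 = -316 billion.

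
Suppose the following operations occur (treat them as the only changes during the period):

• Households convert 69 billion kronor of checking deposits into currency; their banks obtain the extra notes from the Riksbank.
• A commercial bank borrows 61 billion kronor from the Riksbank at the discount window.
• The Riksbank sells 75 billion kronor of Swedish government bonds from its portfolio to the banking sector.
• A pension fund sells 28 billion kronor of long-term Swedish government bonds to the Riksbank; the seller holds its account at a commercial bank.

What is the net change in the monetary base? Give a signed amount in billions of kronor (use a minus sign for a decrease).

+14 billion

Currency withdrawal 69 billion kronor: just a shift between currency and reserves — both are base money → 0.
Discount-window loan 61 billion kronor: Riksbank balance sheet expands → +61B.
OMO sale (to banks) 75 billion kronor: Riksbank balance sheet contracts → −75B.
Asset purchase (from non-banks) 28 billion kronor: Riksbank balance sheet expands → +28B.
Net: 0 + 61 − 75 + 28 = +14 billion.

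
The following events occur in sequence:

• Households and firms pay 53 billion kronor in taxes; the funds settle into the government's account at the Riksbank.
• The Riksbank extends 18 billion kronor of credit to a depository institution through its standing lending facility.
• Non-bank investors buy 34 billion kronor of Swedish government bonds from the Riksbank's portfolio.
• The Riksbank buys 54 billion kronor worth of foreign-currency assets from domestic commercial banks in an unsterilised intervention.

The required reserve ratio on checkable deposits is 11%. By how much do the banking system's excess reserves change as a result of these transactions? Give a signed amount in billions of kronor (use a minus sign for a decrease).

Government account inflow 53 billion kronor: reserves −53B, deposits −53B.
Discount-window loan 18 billion kronor: reserves +18B, deposits 0.
Asset sale (to non-banks) 34 billion kronor: reserves −34B, deposits −34B.
FX purchase 54 billion kronor: reserves +54B, deposits 0.
Totals: Δreserves = −15B, Δdeposits = −87B.
Δrequired reserves = 11% × −87B = −9.57B.
Δexcess reserves = Δreserves − Δrequired = −15B − (−9.57B) = -5.43 billion.

-5.43 billion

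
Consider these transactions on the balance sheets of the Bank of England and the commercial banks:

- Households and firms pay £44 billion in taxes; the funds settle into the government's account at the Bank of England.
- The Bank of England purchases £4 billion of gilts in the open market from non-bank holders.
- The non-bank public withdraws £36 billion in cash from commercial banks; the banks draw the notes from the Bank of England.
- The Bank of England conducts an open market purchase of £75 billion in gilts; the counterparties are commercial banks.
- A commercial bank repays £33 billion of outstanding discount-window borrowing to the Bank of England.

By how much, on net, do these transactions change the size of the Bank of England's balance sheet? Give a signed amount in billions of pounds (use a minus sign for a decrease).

+£46 billion

Bank of England balance sheet:
  Assets:      Securities +£79B, Loans to banks −£33B
  Liabilities: Bank reserves −£34B, Currency in circulation +£36B, Government deposits +£44B
Commercial banking system:
  Assets:      Reserves at CB −£34B, Securities −£75B
  Liabilities: Checkable deposits −£76B, Borrowings from CB −£33B
Change in total Bank of England assets = +£46 billion.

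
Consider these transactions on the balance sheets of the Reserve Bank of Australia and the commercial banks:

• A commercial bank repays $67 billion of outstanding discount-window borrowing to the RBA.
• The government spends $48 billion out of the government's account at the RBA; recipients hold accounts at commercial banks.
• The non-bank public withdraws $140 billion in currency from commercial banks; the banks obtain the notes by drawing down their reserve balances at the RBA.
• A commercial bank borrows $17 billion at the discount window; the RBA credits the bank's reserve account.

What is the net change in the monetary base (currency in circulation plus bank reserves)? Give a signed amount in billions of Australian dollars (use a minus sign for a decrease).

Discount-window repayment $67 billion: RBA balance sheet contracts → −$67B.
Government spending $48 billion: a non-base liability converts back to reserves → +$48B.
Currency withdrawal $140 billion: just a shift between currency and reserves — both are base money → 0.
Discount-window loan $17 billion: RBA balance sheet expands → +$17B.
Net: −67 + 48 + 0 + 17 = -$2 billion.

-$2 billion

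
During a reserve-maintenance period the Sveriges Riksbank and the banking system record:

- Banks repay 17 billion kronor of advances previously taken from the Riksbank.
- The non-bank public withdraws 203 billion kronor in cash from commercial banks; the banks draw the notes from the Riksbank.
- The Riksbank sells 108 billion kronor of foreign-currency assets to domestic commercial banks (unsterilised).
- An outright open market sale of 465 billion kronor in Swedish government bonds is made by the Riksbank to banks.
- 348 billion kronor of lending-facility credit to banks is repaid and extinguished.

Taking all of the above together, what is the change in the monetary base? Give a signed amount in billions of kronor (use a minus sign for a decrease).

-938 billion

Discount-window repayment 17 billion kronor: Riksbank balance sheet contracts → −17B.
Currency withdrawal 203 billion kronor: just a shift between currency and reserves — both are base money → 0.
FX sale 108 billion kronor: Riksbank balance sheet contracts → −108B.
OMO sale (to banks) 465 billion kronor: Riksbank balance sheet contracts → −465B.
Discount-window repayment 348 billion kronor: Riksbank balance sheet contracts → −348B.
Net: −17 + 0 − 108 − 465 − 348 = -938 billion.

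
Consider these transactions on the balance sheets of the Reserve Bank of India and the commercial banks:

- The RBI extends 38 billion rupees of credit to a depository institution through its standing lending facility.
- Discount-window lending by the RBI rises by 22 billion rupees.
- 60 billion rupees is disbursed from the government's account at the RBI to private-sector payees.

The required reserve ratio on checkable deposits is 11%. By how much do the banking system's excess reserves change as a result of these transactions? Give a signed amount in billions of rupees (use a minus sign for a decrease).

Discount-window loan 38 billion rupees: reserves +38B, deposits 0.
Discount-window loan 22 billion rupees: reserves +22B, deposits 0.
Government spending 60 billion rupees: reserves +60B, deposits +60B.
Totals: Δreserves = +120B, Δdeposits = +60B.
Δrequired reserves = 11% × +60B = +6.6B.
Δexcess reserves = Δreserves − Δrequired = +120B − (+6.6B) = +113.4 billion.

+113.4 billion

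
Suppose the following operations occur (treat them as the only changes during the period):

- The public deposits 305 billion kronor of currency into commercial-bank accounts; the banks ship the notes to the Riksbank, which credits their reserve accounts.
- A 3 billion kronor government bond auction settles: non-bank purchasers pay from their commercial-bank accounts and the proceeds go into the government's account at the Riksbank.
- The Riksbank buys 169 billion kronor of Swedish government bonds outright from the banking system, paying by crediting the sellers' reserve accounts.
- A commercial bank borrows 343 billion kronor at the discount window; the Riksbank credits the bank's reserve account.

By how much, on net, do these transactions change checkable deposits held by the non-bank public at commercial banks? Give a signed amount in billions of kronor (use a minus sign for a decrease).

Riksbank balance sheet:
  Assets:      Securities +169B, Loans to banks +343B
  Liabilities: Bank reserves +814B, Currency in circulation −305B, Government deposits +3B
Commercial banking system:
  Assets:      Reserves at CB +814B, Securities −169B
  Liabilities: Checkable deposits +302B, Borrowings from CB +343B
So the change in checkable deposits held by the non-bank public at commercial banks is +302 billion.

+302 billion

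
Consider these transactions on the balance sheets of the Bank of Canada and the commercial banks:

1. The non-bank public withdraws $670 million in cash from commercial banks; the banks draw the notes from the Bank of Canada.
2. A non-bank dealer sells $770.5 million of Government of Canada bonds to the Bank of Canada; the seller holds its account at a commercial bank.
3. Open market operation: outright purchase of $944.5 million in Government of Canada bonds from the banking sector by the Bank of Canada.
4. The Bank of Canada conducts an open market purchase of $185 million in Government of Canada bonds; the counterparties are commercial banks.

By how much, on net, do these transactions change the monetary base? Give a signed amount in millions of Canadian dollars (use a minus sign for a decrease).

+$1900 million

Bank of Canada balance sheet:
  Assets:      Securities +$1900M
  Liabilities: Bank reserves +$1230M, Currency in circulation +$670M
Monetary base = currency + reserves: +$670M + (+$1230M) = +$1900 million.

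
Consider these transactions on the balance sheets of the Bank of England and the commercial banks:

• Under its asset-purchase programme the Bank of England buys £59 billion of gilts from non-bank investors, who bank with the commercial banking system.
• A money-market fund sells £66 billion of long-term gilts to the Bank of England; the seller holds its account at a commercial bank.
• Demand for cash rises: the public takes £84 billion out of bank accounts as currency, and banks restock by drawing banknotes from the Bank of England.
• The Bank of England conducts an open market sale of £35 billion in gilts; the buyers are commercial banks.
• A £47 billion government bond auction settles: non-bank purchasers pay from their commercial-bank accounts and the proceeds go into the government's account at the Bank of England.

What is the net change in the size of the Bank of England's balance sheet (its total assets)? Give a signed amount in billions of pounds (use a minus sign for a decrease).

+£90 billion

Bank of England balance sheet:
  Assets:      Securities +£90B
  Liabilities: Bank reserves −£41B, Currency in circulation +£84B, Government deposits +£47B
Change in total Bank of England assets = +£90 billion.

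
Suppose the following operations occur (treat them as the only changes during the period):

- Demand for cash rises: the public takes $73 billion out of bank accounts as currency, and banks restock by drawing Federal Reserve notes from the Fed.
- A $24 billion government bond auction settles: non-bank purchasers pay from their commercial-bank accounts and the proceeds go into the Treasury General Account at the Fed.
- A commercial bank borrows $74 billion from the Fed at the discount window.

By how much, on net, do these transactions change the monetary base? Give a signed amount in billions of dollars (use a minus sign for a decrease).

Currency withdrawal $73 billion: just a shift between currency and reserves — both are base money → 0.
Government account inflow $24 billion: reserves shift to a non-base liability → −$24B.
Discount-window loan $74 billion: Fed balance sheet expands → +$74B.
Net: 0 − 24 + 74 = +$50 billion.

+$50 billion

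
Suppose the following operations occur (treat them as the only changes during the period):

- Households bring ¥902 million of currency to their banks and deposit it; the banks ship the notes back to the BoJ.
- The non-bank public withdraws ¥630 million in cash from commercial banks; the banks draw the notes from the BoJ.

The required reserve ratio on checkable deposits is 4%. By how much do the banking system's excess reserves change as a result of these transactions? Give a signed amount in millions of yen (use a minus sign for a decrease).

Currency deposit ¥902 million: reserves +¥902M, deposits +¥902M.
Currency withdrawal ¥630 million: reserves −¥630M, deposits −¥630M.
Totals: Δreserves = +¥272M, Δdeposits = +¥272M.
Δrequired reserves = 4% × +¥272M = +¥10.88M.
Δexcess reserves = Δreserves − Δrequired = +¥272M − (+¥10.88M) = +¥261.12 million.

+¥261.12 million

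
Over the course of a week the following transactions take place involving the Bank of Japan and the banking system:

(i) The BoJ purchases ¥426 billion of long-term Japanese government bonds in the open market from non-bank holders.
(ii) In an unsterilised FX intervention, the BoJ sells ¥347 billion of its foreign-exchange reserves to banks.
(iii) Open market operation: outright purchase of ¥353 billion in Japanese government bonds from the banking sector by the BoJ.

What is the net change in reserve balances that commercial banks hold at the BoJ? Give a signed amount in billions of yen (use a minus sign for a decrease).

BoJ balance sheet:
  Assets:      Securities +¥779B, Foreign assets −¥347B
  Liabilities: Bank reserves +¥432B
Commercial banking system:
  Assets:      Reserves at CB +¥432B, Securities −¥353B, Foreign assets +¥347B
  Liabilities: Checkable deposits +¥426B
So the change in reserve balances that commercial banks hold at the BoJ is +¥432 billion.

+¥432 billion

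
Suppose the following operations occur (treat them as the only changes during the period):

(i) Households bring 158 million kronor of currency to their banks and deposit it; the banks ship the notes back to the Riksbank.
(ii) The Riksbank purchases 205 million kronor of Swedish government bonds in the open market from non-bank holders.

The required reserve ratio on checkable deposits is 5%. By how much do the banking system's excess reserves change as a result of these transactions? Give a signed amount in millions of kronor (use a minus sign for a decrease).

+344.85 million

Currency deposit 158 million kronor: reserves +158M, deposits +158M.
Asset purchase (from non-banks) 205 million kronor: reserves +205M, deposits +205M.
Totals: Δreserves = +363M, Δdeposits = +363M.
Δrequired reserves = 5% × +363M = +18.15M.
Δexcess reserves = Δreserves − Δrequired = +363M − (+18.15M) = +344.85 million.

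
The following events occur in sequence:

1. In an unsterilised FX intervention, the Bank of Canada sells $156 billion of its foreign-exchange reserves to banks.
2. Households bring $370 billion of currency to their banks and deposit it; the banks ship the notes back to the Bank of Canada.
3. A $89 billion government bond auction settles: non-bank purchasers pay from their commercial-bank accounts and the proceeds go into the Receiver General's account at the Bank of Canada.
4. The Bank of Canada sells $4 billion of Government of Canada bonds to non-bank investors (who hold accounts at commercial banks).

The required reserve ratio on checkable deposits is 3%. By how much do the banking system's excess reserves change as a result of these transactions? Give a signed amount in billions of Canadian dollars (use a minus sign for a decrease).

+$112.69 billion

FX sale $156 billion: reserves −$156B, deposits 0.
Currency deposit $370 billion: reserves +$370B, deposits +$370B.
Government account inflow $89 billion: reserves −$89B, deposits −$89B.
Asset sale (to non-banks) $4 billion: reserves −$4B, deposits −$4B.
Totals: Δreserves = +$121B, Δdeposits = +$277B.
Δrequired reserves = 3% × +$277B = +$8.31B.
Δexcess reserves = Δreserves − Δrequired = +$121B − (+$8.31B) = +$112.69 billion.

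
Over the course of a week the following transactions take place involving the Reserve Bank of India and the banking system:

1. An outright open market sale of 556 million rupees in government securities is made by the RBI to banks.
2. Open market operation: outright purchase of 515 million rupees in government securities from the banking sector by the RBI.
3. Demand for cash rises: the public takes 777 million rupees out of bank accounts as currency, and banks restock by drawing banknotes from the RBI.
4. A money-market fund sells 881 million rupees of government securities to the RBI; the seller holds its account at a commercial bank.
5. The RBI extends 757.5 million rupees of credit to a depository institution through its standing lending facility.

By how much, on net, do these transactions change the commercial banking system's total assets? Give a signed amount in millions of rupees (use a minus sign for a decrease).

OMO sale (to banks) 556 million rupees: just an asset swap on bank balance sheets → 0.
OMO purchase (from banks) 515 million rupees: just an asset swap on bank balance sheets → 0.
Currency withdrawal 777 million rupees: bank balance sheets shrink → −777M.
Asset purchase (from non-banks) 881 million rupees: bank balance sheets expand → +881M.
Discount-window loan 757.5 million rupees: bank balance sheets expand → +757.5M.
Net: 0 + 0 − 777 + 881 + 757.5 = +861.5 million.

+861.5 million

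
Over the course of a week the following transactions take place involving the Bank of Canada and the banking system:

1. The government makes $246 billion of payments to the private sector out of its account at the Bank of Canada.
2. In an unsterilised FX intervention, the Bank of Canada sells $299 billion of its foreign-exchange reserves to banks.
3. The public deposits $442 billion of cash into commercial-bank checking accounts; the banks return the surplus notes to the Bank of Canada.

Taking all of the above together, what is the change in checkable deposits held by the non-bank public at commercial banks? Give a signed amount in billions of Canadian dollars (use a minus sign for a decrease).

+$688 billion

Bank of Canada balance sheet:
  Assets:      Foreign assets −$299B
  Liabilities: Bank reserves +$389B, Currency in circulation −$442B, Government deposits −$246B
Commercial banking system:
  Assets:      Reserves at CB +$389B, Foreign assets +$299B
  Liabilities: Checkable deposits +$688B
So the change in checkable deposits held by the non-bank public at commercial banks is +$688 billion.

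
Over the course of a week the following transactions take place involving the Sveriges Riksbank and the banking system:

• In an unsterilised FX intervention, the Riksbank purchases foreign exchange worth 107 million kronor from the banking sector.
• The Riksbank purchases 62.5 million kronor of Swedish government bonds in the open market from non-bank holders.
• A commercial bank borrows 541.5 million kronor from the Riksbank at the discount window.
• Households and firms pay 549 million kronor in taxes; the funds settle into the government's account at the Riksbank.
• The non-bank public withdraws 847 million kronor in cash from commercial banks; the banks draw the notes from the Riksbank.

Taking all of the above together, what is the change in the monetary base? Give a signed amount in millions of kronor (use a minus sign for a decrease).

+162 million

Riksbank balance sheet:
  Assets:      Securities +62.5M, Loans to banks +541.5M, Foreign assets +107M
  Liabilities: Bank reserves −685M, Currency in circulation +847M, Government deposits +549M
Monetary base = currency + reserves: +847M + (−685M) = +162 million.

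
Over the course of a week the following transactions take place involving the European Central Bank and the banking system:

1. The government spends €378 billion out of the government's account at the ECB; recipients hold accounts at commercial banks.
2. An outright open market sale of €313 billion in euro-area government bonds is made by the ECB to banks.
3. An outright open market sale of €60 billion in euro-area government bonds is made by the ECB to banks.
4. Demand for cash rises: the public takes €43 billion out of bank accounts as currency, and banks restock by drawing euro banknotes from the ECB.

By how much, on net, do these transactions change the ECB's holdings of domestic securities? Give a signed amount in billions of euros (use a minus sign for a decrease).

Government spending €378 billion: the ECB's securities portfolio is untouched → 0.
OMO sale (to banks) €313 billion: securities removed from the ECB's portfolio → −€313B.
OMO sale (to banks) €60 billion: securities removed from the ECB's portfolio → −€60B.
Currency withdrawal €43 billion: the ECB's securities portfolio is untouched → 0.
Net: 0 − 313 − 60 + 0 = -€373 billion.

-€373 billion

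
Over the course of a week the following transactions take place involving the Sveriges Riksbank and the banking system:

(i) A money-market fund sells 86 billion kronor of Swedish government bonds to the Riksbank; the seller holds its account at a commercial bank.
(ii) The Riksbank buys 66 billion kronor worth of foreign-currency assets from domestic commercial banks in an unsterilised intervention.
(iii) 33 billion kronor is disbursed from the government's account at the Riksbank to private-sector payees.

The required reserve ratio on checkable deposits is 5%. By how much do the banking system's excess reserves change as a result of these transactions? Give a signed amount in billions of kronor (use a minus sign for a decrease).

+179.05 billion

Asset purchase (from non-banks) 86 billion kronor: reserves +86B, deposits +86B.
FX purchase 66 billion kronor: reserves +66B, deposits 0.
Government spending 33 billion kronor: reserves +33B, deposits +33B.
Totals: Δreserves = +185B, Δdeposits = +119B.
Δrequired reserves = 5% × +119B = +5.95B.
Δexcess reserves = Δreserves − Δrequired = +185B − (+5.95B) = +179.05 billion.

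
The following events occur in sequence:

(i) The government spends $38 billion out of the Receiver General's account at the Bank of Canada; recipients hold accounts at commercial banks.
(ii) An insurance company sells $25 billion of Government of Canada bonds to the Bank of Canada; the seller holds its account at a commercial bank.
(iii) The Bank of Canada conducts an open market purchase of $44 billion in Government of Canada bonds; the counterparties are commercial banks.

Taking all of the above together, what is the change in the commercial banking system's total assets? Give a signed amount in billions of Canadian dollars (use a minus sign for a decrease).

Bank of Canada balance sheet:
  Assets:      Securities +$69B
  Liabilities: Bank reserves +$107B, Government deposits −$38B
Commercial banking system:
  Assets:      Reserves at CB +$107B, Securities −$44B
  Liabilities: Checkable deposits +$63B
Change in total bank assets = +$63 billion.

+$63 billion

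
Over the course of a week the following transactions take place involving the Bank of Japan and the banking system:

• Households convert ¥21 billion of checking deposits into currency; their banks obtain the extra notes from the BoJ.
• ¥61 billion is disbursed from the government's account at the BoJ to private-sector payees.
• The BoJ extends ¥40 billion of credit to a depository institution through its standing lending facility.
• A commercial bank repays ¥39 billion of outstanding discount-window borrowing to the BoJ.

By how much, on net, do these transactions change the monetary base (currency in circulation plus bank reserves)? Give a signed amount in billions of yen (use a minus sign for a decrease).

+¥62 billion

Currency withdrawal ¥21 billion: just a shift between currency and reserves — both are base money → 0.
Government spending ¥61 billion: a non-base liability converts back to reserves → +¥61B.
Discount-window loan ¥40 billion: BoJ balance sheet expands → +¥40B.
Discount-window repayment ¥39 billion: BoJ balance sheet contracts → −¥39B.
Net: 0 + 61 + 40 − 39 = +¥62 billion.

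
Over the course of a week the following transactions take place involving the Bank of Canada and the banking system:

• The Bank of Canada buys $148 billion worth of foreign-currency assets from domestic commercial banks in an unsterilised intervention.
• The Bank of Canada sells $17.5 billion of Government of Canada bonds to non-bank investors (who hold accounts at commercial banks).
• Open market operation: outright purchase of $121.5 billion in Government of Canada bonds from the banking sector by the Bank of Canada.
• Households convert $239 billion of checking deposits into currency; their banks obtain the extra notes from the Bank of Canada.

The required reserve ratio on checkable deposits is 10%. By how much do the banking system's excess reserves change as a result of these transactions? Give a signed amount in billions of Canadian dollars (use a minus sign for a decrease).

+$38.65 billion

FX purchase $148 billion: reserves +$148B, deposits 0.
Asset sale (to non-banks) $17.5 billion: reserves −$17.5B, deposits −$17.5B.
OMO purchase (from banks) $121.5 billion: reserves +$121.5B, deposits 0.
Currency withdrawal $239 billion: reserves −$239B, deposits −$239B.
Totals: Δreserves = +$13B, Δdeposits = −$256.5B.
Δrequired reserves = 10% × −$256.5B = −$25.65B.
Δexcess reserves = Δreserves − Δrequired = +$13B − (−$25.65B) = +$38.65 billion.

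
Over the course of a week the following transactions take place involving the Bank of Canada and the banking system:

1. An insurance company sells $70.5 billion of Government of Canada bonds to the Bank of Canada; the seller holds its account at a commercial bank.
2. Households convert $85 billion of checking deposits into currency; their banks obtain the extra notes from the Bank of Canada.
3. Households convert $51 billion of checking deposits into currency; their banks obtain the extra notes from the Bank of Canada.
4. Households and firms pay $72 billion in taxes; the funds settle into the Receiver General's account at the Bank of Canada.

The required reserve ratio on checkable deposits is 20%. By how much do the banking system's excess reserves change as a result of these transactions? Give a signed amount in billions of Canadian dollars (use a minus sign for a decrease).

-$110 billion

Asset purchase (from non-banks) $70.5 billion: reserves +$70.5B, deposits +$70.5B.
Currency withdrawal $85 billion: reserves −$85B, deposits −$85B.
Currency withdrawal $51 billion: reserves −$51B, deposits −$51B.
Government account inflow $72 billion: reserves −$72B, deposits −$72B.
Totals: Δreserves = −$137.5B, Δdeposits = −$137.5B.
Δrequired reserves = 20% × −$137.5B = −$27.5B.
Δexcess reserves = Δreserves − Δrequired = −$137.5B − (−$27.5B) = -$110 billion.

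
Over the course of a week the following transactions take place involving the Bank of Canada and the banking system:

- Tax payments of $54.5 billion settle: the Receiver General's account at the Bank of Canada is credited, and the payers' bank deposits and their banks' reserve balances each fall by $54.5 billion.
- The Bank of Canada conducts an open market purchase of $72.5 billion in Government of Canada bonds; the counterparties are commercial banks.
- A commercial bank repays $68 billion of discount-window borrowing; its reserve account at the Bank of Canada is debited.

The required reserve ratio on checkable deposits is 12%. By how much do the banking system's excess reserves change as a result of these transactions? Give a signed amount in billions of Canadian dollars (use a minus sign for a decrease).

Government account inflow $54.5 billion: reserves −$54.5B, deposits −$54.5B.
OMO purchase (from banks) $72.5 billion: reserves +$72.5B, deposits 0.
Discount-window repayment $68 billion: reserves −$68B, deposits 0.
Totals: Δreserves = −$50B, Δdeposits = −$54.5B.
Δrequired reserves = 12% × −$54.5B = −$6.54B.
Δexcess reserves = Δreserves − Δrequired = −$50B − (−$6.54B) = -$43.46 billion.

-$43.46 billion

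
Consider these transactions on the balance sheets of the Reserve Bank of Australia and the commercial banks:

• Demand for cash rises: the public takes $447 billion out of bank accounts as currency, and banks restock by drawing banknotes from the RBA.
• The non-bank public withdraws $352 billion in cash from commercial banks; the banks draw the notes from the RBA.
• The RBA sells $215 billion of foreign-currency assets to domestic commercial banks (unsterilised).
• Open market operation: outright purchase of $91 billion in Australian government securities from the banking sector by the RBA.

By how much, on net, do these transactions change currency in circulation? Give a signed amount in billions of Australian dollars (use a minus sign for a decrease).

RBA balance sheet:
  Assets:      Securities +$91B, Foreign assets −$215B
  Liabilities: Bank reserves −$923B, Currency in circulation +$799B
So the change in currency in circulation is +$799 billion.

+$799 billion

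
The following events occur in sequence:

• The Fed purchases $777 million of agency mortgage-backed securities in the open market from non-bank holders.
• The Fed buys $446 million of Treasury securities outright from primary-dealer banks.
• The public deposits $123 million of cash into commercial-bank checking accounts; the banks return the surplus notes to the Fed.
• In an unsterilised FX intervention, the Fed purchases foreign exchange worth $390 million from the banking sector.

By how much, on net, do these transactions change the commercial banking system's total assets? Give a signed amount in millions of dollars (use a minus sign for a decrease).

+$900 million

Fed balance sheet:
  Assets:      Securities +$1223M, Foreign assets +$390M
  Liabilities: Bank reserves +$1736M, Currency in circulation −$123M
Commercial banking system:
  Assets:      Reserves at CB +$1736M, Securities −$446M, Foreign assets −$390M
  Liabilities: Checkable deposits +$900M
Change in total bank assets = +$900 million.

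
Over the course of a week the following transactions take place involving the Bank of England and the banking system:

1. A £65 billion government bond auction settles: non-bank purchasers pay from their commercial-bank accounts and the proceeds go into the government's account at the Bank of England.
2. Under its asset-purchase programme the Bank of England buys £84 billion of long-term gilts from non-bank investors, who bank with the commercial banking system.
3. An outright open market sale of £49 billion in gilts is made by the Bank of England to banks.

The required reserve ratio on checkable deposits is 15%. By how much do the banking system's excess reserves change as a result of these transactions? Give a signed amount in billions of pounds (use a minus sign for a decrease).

Government account inflow £65 billion: reserves −£65B, deposits −£65B.
Asset purchase (from non-banks) £84 billion: reserves +£84B, deposits +£84B.
OMO sale (to banks) £49 billion: reserves −£49B, deposits 0.
Totals: Δreserves = −£30B, Δdeposits = +£19B.
Δrequired reserves = 15% × +£19B = +£2.85B.
Δexcess reserves = Δreserves − Δrequired = −£30B − (+£2.85B) = -£32.85 billion.

-£32.85 billion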